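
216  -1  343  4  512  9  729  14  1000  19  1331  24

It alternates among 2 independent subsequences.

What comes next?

Split by position mod 2 into 2 tracks.
Track A: 216, 343, 512, 729, 1000, 1331 — consecutive cubes n³ from n = 6.
Track B: -1, 4, 9, 14, 19, 24 — adding 5 each time.
Term 13 comes from track A (its 7th entry): 1728.

1728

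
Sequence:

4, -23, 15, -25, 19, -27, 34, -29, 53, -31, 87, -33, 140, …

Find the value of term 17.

Split by position mod 2 into 2 tracks.
Track A: 4, 15, 19, 34, 53, 87, 140 (each term equals the sum of the previous two).
Track B: -23, -25, -27, -29, -31, -33 (linear: a_n = -21 − 2·n).
Term 17 comes from track A (its 9th entry): 367.

367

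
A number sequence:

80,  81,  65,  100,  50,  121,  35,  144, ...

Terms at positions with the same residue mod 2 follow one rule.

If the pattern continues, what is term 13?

-10

Split by position mod 2 into 2 tracks.
Track A: 80, 65, 50, 35 (arithmetic, step −15).
Track B: 81, 100, 121, 144 (consecutive squares n² from n = 9).
The 13th slot belongs to track A; its 7th term is -10.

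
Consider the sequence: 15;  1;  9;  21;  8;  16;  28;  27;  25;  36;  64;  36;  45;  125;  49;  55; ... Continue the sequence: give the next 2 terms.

216, 64

Read the sequence 3 terms at a time; column i is its own pattern.
Subsequence A = 15, 21, 28, 36, 45, 55: triangular numbers starting at T_5.
Subsequence B = 1, 8, 27, 64, 125: perfect cubes starting at 1³.
Subsequence C = 9, 16, 25, 36, 49: consecutive squares n² from n = 3.
Term 17 comes from subsequence B (its 6th entry): 216.
Position 18 falls in subsequence C as its term 6, giving 64.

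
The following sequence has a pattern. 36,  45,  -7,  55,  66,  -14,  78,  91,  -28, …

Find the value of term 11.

The slot pattern repeats as AAB (period 3), so there are 2 interleaved tracks.
Stream A is 36, 45, 55, 66, 78, 91, which is the triangular numbers T_8, T_9, ….
Stream B is -7, -14, -28, which is a geometric progression (common ratio 2).
Position 11 falls in stream A as its term 8, giving 120.

120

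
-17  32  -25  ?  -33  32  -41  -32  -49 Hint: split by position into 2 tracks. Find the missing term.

Split by position mod 2 into 2 tracks.
Track A = -17, -25, -33, -41, -49: subtracting 8 each time.
Track B = 32, ?, 32, -32: alternating ±32.
Track B's pattern makes the blank -32.

-32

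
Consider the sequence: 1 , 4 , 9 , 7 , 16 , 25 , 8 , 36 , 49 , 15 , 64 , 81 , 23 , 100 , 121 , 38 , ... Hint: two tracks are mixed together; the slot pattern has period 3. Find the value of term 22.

99

Reading positions in blocks of 3 reveals the pattern ABB — 2 tracks woven together.
Track A: 1, 7, 8, 15, 23, 38 — a Fibonacci-like recurrence a_n = a_{n-1} + a_{n-2}.
Track B: 4, 9, 16, 25, 36, 49, 64, 81, 100, 121 — consecutive squares n² from n = 2.
Term 22 comes from track A (its 8th entry): 99.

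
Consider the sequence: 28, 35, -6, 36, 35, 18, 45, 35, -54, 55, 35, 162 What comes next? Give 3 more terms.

Read the sequence 3 terms at a time; column i is its own pattern.
Track A is 28, 36, 45, 55, which is triangular numbers n(n+1)/2 for n = 7, 8, ….
Track B is 35, 35, 35, 35, which is constant 35.
Track C is -6, 18, -54, 162, which is multiplying by -3 each time.
Position 13 falls in track A as its term 5, giving 66.
Term 14 comes from track B (its 5th entry): 35.
Position 15 falls in track C as its term 5, giving -486.

66, 35, -486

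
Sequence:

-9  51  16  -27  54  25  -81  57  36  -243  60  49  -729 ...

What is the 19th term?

Split by position mod 3 into 3 tracks.
Track A: -9, -27, -81, -243, -729 — geometric, ×3 each step.
Track B: 51, 54, 57, 60 — adding 3 each time.
Track C: 16, 25, 36, 49 — the squares 4², 5², 6², ….
Position 19 → track A, term 7 = -6561.

-6561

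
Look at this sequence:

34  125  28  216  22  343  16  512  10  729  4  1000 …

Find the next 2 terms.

-2, 1331

Split by position mod 2 into 2 tracks.
Track A: 34, 28, 22, 16, 10, 4 — linear: a_n = 40 − 6·n.
Track B: 125, 216, 343, 512, 729, 1000 — consecutive cubes n³ from n = 5.
Position 13 → track A, term 7 = -2.
Position 14 falls in track B as its term 7, giving 1331.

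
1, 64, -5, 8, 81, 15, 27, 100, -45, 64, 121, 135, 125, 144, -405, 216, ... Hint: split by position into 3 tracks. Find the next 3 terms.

Split by position mod 3 into 3 tracks.
Track A: 1, 8, 27, 64, 125, 216. Consecutive cubes n³ from n = 1.
Track B: 64, 81, 100, 121, 144. The squares 8², 9², 10², ….
Track C: -5, 15, -45, 135, -405. Geometric with ratio -3.
Term 17 comes from track B (its 6th entry): 169.
The 18th slot belongs to track C; its 6th term is 1215.
Position 19 falls in track A as its term 7, giving 343.

169, 1215, 343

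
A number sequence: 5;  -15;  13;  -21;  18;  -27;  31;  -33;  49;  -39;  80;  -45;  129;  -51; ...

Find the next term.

209

Positions 1, 3, 5, … form one subsequence and positions 2, 4, 6, … form another.
Track A: 5, 13, 18, 31, 49, 80, 129 — a Fibonacci-like recurrence a_n = a_{n-1} + a_{n-2}.
Track B: -15, -21, -27, -33, -39, -45, -51 — subtracting 6 each time.
The 15th slot belongs to track A; its 8th term is 209.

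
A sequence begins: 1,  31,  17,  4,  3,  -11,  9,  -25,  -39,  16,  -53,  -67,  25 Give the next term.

-81

Positions follow the repeating pattern ABB; grouping by letter gives 2 tracks.
Track A = 1, 4, 9, 16, 25: perfect squares starting at 1².
Track B = 31, 17, 3, -11, -25, -39, -53, -67: arithmetic with common difference −14.
Term 14 comes from track B (its 9th entry): -81.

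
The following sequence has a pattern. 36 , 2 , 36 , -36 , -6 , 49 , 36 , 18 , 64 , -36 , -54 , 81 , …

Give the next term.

Split by position mod 3: positions 1, 4, 7, … form one track, and each other residue class forms its own.
Track A: 36, -36, 36, -36. Alternating ±36.
Track B: 2, -6, 18, -54. Multiplying by -3 each time.
Track C: 36, 49, 64, 81. Consecutive squares n² from n = 6.
Term 13 comes from track A (its 5th entry): 36.

36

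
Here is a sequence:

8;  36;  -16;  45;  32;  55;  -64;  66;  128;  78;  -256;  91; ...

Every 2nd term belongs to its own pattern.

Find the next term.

512

Split by position mod 2 into 2 tracks.
Track A: 8, -16, 32, -64, 128, -256. Multiplying by -2 each time.
Track B: 36, 45, 55, 66, 78, 91. The triangular numbers T_8, T_9, ….
The 13th slot belongs to track A; its 7th term is 512.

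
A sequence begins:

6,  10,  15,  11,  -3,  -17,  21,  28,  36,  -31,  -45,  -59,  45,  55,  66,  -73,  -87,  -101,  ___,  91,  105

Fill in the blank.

Reading positions in blocks of 6 reveals the pattern AAABBB — 2 tracks woven together.
Stream A: 6, 10, 15, 21, 28, 36, 45, 55, 66, ?, 91, 105 (the triangular numbers T_3, T_4, …).
Stream B: 11, -3, -17, -31, -45, -59, -73, -87, -101 (subtracting 14 each time).
Stream A's pattern makes the blank 78.

78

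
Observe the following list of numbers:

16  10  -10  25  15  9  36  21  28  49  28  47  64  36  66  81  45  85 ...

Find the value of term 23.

Taking every 3rd term gives 3 separate tracks.
Subsequence A: 16, 25, 36, 49, 64, 81 — the squares 4², 5², 6², ….
Subsequence B: 10, 15, 21, 28, 36, 45 — triangular numbers starting at T_4.
Subsequence C: -10, 9, 28, 47, 66, 85 — arithmetic with common difference +19.
Position 23 → subsequence B, term 8 = 66.

66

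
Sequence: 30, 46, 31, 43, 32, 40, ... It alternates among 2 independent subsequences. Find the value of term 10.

Taking every 2nd term gives 2 separate tracks.
Subsequence A: 30, 31, 32 (adding 1 each time).
Subsequence B: 46, 43, 40 (arithmetic, step −3).
Position 10 → subsequence B, term 5 = 34.

34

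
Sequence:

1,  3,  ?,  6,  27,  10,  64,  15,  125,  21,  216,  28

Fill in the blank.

8

Positions 1, 3, 5, … form one subsequence and positions 2, 4, 6, … form another.
Stream A: 1, ?, 27, 64, 125, 216 (the cubes 1³, 2³, 3³, …).
Stream B: 3, 6, 10, 15, 21, 28 (triangular numbers n(n+1)/2 for n = 2, 3, …).
Stream A's pattern makes the blank 8.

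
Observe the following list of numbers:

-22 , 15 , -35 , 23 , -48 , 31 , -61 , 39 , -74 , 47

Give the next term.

-87

Odd-indexed and even-indexed terms follow separate rules.
Stream A = -22, -35, -48, -61, -74: arithmetic with common difference −13.
Stream B = 15, 23, 31, 39, 47: adding 8 each time.
Position 11 falls in stream A as its term 6, giving -87.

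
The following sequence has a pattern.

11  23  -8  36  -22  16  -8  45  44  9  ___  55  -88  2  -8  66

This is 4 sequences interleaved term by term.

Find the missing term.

-8

Split by position mod 4: positions 1, 5, 9, … form one track, and each other residue class forms its own.
Track A is 11, -22, 44, -88, which is a geometric progression (common ratio -2).
Track B is 23, 16, 9, 2, which is arithmetic, step −7.
Track C is -8, -8, ?, -8, which is constant -8.
Track D is 36, 45, 55, 66, which is triangular numbers starting at T_8.
The gap is track C's term 3; the rule gives -8.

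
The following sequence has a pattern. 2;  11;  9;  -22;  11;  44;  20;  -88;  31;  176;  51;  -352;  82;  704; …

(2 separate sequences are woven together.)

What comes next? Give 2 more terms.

133, -1408

Odd-indexed and even-indexed terms follow separate rules.
Track A is 2, 9, 11, 20, 31, 51, 82, which is a Fibonacci-like recurrence a_n = a_{n-1} + a_{n-2}.
Track B is 11, -22, 44, -88, 176, -352, 704, which is multiplying by -2 each time.
Term 15 comes from track A (its 8th entry): 133.
The 16th slot belongs to track B; its 8th term is -1408.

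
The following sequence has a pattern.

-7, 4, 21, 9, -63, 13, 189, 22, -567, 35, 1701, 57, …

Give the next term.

-5103

Odd-indexed and even-indexed terms follow separate rules.
Stream A: -7, 21, -63, 189, -567, 1701 — multiplying by -3 each time.
Stream B: 4, 9, 13, 22, 35, 57 — Fibonacci-style (each term is the sum of the two before it).
The 13th slot belongs to stream A; its 7th term is -5103.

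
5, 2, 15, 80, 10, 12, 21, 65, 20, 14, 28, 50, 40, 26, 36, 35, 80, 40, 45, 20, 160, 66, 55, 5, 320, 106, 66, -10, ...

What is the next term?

Split by position mod 4: positions 1, 5, 9, … form one track, and each other residue class forms its own.
Track A: 5, 10, 20, 40, 80, 160, 320. A geometric progression (common ratio 2).
Track B: 2, 12, 14, 26, 40, 66, 106. A Fibonacci-like recurrence a_n = a_{n-1} + a_{n-2}.
Track C: 15, 21, 28, 36, 45, 55, 66. The triangular numbers T_5, T_6, ….
Track D: 80, 65, 50, 35, 20, 5, -10. Arithmetic, step −15.
Position 29 → track A, term 8 = 640.

640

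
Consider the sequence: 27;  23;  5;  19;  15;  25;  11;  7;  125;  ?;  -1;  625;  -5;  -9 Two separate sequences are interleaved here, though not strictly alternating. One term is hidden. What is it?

3

Reading positions in blocks of 3 reveals the pattern AAB — 2 tracks woven together.
Subsequence A: 27, 23, 19, 15, 11, 7, ?, -1, -5, -9 — arithmetic, step −4.
Subsequence B: 5, 25, 125, 625 — a geometric progression (common ratio 5).
Filling subsequence A at index 7 by its rule yields 3.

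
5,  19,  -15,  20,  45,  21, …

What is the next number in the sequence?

-135

The terms cycle through 2 interleaved subsequences.
Subsequence A: 5, -15, 45 (geometric with ratio -3).
Subsequence B: 19, 20, 21 (linear: a_n = 18 + n).
Position 7 → subsequence A, term 4 = -135.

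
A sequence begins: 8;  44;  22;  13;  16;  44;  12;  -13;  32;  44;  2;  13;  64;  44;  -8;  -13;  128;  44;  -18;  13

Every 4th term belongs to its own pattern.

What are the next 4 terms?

Taking every 4th term gives 4 separate tracks.
Stream A: 8, 16, 32, 64, 128 (powers 2^3, 2^4, 2^5, …).
Stream B: 44, 44, 44, 44, 44 (always 44).
Stream C: 22, 12, 2, -8, -18 (subtracting 10 each time).
Stream D: 13, -13, 13, -13, 13 (alternating ±13).
Position 21 falls in stream A as its term 6, giving 256.
The 22nd slot belongs to stream B; its 6th term is 44.
Position 23 → stream C, term 6 = -28.
Position 24 falls in stream D as its term 6, giving -13.

256, 44, -28, -13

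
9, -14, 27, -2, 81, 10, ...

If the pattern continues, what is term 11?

2187

Split by position mod 2 into 2 tracks.
Stream A: 9, 27, 81. Powers 3^2, 3^3, 3^4, ….
Stream B: -14, -2, 10. Adding 12 each time.
Term 11 comes from stream A (its 6th entry): 2187.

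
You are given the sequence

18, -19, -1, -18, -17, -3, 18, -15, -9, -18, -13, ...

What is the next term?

-27

Read the sequence 3 terms at a time; column i is its own pattern.
Track A: 18, -18, 18, -18 (the oscillation 18·(−1)^(n+1)).
Track B: -19, -17, -15, -13 (arithmetic with common difference +2).
Track C: -1, -3, -9 (geometric, ×3 each step).
Term 12 comes from track C (its 4th entry): -27.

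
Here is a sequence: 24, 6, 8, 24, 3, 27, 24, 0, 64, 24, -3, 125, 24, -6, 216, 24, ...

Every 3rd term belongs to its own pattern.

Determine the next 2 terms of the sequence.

-9, 343

Read the sequence 3 terms at a time; column i is its own pattern.
Stream A = 24, 24, 24, 24, 24, 24: the constant sequence 24.
Stream B = 6, 3, 0, -3, -6: linear: a_n = 9 − 3·n.
Stream C = 8, 27, 64, 125, 216: consecutive cubes n³ from n = 2.
Position 17 → stream B, term 6 = -9.
Position 18 → stream C, term 6 = 343.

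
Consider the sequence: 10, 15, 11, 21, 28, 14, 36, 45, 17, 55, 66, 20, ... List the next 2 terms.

78, 91

Positions follow the repeating pattern AAB; grouping by letter gives 2 tracks.
Track A = 10, 15, 21, 28, 36, 45, 55, 66: triangular numbers n(n+1)/2 for n = 4, 5, ….
Track B = 11, 14, 17, 20: linear: a_n = 8 + 3·n.
Position 13 → track A, term 9 = 78.
Term 14 comes from track A (its 10th entry): 91.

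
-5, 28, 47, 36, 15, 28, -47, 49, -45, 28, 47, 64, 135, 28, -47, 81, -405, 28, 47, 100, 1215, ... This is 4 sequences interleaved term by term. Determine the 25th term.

-3645

Read the sequence 4 terms at a time; column i is its own pattern.
Track A: -5, 15, -45, 135, -405, 1215. Multiplying by -3 each time.
Track B: 28, 28, 28, 28, 28. Always 28.
Track C: 47, -47, 47, -47, 47. Alternating ±47.
Track D: 36, 49, 64, 81, 100. Perfect squares starting at 6².
Term 25 comes from track A (its 7th entry): -3645.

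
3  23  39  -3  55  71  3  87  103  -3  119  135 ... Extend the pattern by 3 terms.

Reading positions in blocks of 3 reveals the pattern ABB — 2 tracks woven together.
Subsequence A is 3, -3, 3, -3, which is oscillating between 3 and -3.
Subsequence B is 23, 39, 55, 71, 87, 103, 119, 135, which is adding 16 each time.
Term 13 comes from subsequence A (its 5th entry): 3.
Position 14 → subsequence B, term 9 = 151.
Term 15 comes from subsequence B (its 10th entry): 167.

3, 151, 167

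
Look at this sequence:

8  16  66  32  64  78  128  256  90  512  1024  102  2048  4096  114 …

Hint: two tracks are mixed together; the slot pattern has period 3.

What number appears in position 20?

Positions follow the repeating pattern AAB; grouping by letter gives 2 tracks.
Stream A: 8, 16, 32, 64, 128, 256, 512, 1024, 2048, 4096 (powers 2^3, 2^4, 2^5, …).
Stream B: 66, 78, 90, 102, 114 (arithmetic, step +12).
Term 20 comes from stream A (its 14th entry): 65536.

65536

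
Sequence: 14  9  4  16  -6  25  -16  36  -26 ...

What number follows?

49

Odd-indexed and even-indexed terms follow separate rules.
Track A is 14, 4, -6, -16, -26, which is arithmetic with common difference −10.
Track B is 9, 16, 25, 36, which is consecutive squares n² from n = 3.
The 10th slot belongs to track B; its 5th term is 49.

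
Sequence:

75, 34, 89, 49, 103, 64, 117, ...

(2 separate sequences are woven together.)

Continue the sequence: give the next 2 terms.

Taking every 2nd term gives 2 separate tracks.
Stream A = 75, 89, 103, 117: arithmetic, step +14.
Stream B = 34, 49, 64: arithmetic with common difference +15.
The 8th slot belongs to stream B; its 4th term is 79.
The 9th slot belongs to stream A; its 5th term is 131.

79, 131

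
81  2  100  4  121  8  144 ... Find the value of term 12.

Taking every 2nd term gives 2 separate tracks.
Track A = 81, 100, 121, 144: the squares 9², 10², 11², ….
Track B = 2, 4, 8: successive powers of 2.
Position 12 → track B, term 6 = 64.

64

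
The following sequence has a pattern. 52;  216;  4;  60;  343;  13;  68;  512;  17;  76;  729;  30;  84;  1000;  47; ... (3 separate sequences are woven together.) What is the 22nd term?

108

Read the sequence 3 terms at a time; column i is its own pattern.
Track A: 52, 60, 68, 76, 84. Arithmetic, step +8.
Track B: 216, 343, 512, 729, 1000. Perfect cubes starting at 6³.
Track C: 4, 13, 17, 30, 47. Fibonacci-style (each term is the sum of the two before it).
Position 22 falls in track A as its term 8, giving 108.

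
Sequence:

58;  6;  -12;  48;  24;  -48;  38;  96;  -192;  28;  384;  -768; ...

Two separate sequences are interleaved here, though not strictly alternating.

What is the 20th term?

24576

Positions follow the repeating pattern ABB; grouping by letter gives 2 tracks.
Subsequence A = 58, 48, 38, 28: arithmetic, step −10.
Subsequence B = 6, -12, 24, -48, 96, -192, 384, -768: a geometric progression (common ratio -2).
Position 20 falls in subsequence B as its term 13, giving 24576.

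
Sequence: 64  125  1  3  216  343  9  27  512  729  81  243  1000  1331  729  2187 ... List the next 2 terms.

Reading positions in blocks of 4 reveals the pattern AABB — 2 tracks woven together.
Subsequence A: 64, 125, 216, 343, 512, 729, 1000, 1331 (perfect cubes starting at 4³).
Subsequence B: 1, 3, 9, 27, 81, 243, 729, 2187 (successive powers of 3).
Position 17 → subsequence A, term 9 = 1728.
Position 18 → subsequence A, term 10 = 2197.

1728, 2197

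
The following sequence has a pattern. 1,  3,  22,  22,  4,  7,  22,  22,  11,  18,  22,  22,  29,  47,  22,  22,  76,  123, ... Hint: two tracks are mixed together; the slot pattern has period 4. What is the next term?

22

Reading positions in blocks of 4 reveals the pattern AABB — 2 tracks woven together.
Subsequence A: 1, 3, 4, 7, 11, 18, 29, 47, 76, 123 (Fibonacci-style (each term is the sum of the two before it)).
Subsequence B: 22, 22, 22, 22, 22, 22, 22, 22 (constant 22).
Term 19 comes from subsequence B (its 9th entry): 22.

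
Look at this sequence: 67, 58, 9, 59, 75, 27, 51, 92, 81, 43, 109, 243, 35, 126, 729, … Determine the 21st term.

6561

Read the sequence 3 terms at a time; column i is its own pattern.
Subsequence A: 67, 59, 51, 43, 35. Arithmetic, step −8.
Subsequence B: 58, 75, 92, 109, 126. Arithmetic, step +17.
Subsequence C: 9, 27, 81, 243, 729. Successive powers of 3.
Term 21 comes from subsequence C (its 7th entry): 6561.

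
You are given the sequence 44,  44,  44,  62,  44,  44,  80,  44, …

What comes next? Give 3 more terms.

The slot pattern repeats as ABB (period 3), so there are 2 interleaved tracks.
Track A: 44, 62, 80 — linear: a_n = 26 + 18·n.
Track B: 44, 44, 44, 44, 44 — constant 44.
The 9th slot belongs to track B; its 6th term is 44.
Position 10 falls in track A as its term 4, giving 98.
Position 11 falls in track B as its term 7, giving 44.

44, 98, 44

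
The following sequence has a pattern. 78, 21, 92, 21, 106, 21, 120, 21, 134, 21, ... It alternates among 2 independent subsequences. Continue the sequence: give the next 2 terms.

148, 21

Odd-indexed and even-indexed terms follow separate rules.
Track A: 78, 92, 106, 120, 134 (linear: a_n = 64 + 14·n).
Track B: 21, 21, 21, 21, 21 (always 21).
Position 11 → track A, term 6 = 148.
Position 12 → track B, term 6 = 21.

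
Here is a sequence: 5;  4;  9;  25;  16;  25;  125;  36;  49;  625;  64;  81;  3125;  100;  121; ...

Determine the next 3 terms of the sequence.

Positions follow the repeating pattern ABB; grouping by letter gives 2 tracks.
Track A = 5, 25, 125, 625, 3125: a geometric progression (common ratio 5).
Track B = 4, 9, 16, 25, 36, 49, 64, 81, 100, 121: perfect squares starting at 2².
The 16th slot belongs to track A; its 6th term is 15625.
Position 17 falls in track B as its term 11, giving 144.
Position 18 → track B, term 12 = 169.

15625, 144, 169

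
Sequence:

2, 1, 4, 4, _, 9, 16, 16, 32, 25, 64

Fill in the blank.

Positions 1, 3, 5, … form one subsequence and positions 2, 4, 6, … form another.
Track A is 2, 4, ?, 16, 32, 64, which is powers 2^1, 2^2, 2^3, ….
Track B is 1, 4, 9, 16, 25, which is consecutive squares n² from n = 1.
The gap is track A's term 3; the rule gives 8.

8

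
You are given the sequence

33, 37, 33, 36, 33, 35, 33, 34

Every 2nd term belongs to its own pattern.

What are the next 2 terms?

33, 33

The terms cycle through 2 interleaved subsequences.
Track A: 33, 33, 33, 33. The constant sequence 33.
Track B: 37, 36, 35, 34. Arithmetic with common difference −1.
Term 9 comes from track A (its 5th entry): 33.
The 10th slot belongs to track B; its 5th term is 33.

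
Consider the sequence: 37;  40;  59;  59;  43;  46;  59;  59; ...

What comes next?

49

Reading positions in blocks of 4 reveals the pattern AABB — 2 tracks woven together.
Track A is 37, 40, 43, 46, which is adding 3 each time.
Track B is 59, 59, 59, 59, which is constant 59.
Term 9 comes from track A (its 5th entry): 49.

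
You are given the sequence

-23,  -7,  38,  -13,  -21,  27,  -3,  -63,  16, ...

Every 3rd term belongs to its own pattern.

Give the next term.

7

Split by position mod 3 into 3 tracks.
Track A is -23, -13, -3, which is adding 10 each time.
Track B is -7, -21, -63, which is geometric with ratio 3.
Track C is 38, 27, 16, which is subtracting 11 each time.
Position 10 falls in track A as its term 4, giving 7.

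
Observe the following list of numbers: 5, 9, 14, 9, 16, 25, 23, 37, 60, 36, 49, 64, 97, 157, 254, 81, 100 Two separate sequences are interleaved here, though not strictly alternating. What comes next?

Reading positions in blocks of 6 reveals the pattern AAABBB — 2 tracks woven together.
Track A: 5, 9, 14, 23, 37, 60, 97, 157, 254 — a Fibonacci-like recurrence a_n = a_{n-1} + a_{n-2}.
Track B: 9, 16, 25, 36, 49, 64, 81, 100 — the squares 3², 4², 5², ….
The 18th slot belongs to track B; its 9th term is 121.

121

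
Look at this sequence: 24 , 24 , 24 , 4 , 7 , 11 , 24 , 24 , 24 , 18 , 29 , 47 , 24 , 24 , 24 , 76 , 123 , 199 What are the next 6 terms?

24, 24, 24, 322, 521, 843

Positions follow the repeating pattern AAABBB; grouping by letter gives 2 tracks.
Stream A: 24, 24, 24, 24, 24, 24, 24, 24, 24 — the constant sequence 24.
Stream B: 4, 7, 11, 18, 29, 47, 76, 123, 199 — a Fibonacci-like recurrence a_n = a_{n-1} + a_{n-2}.
Term 19 comes from stream A (its 10th entry): 24.
The 20th slot belongs to stream A; its 11th term is 24.
Position 21 falls in stream A as its term 12, giving 24.
Position 22 falls in stream B as its term 10, giving 322.
Position 23 → stream B, term 11 = 521.
The 24th slot belongs to stream B; its 12th term is 843.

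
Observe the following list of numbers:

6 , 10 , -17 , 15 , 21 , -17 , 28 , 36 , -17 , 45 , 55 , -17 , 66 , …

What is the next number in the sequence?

78

The slot pattern repeats as AAB (period 3), so there are 2 interleaved tracks.
Track A: 6, 10, 15, 21, 28, 36, 45, 55, 66. The triangular numbers T_3, T_4, ….
Track B: -17, -17, -17, -17. Constant -17.
The 14th slot belongs to track A; its 10th term is 78.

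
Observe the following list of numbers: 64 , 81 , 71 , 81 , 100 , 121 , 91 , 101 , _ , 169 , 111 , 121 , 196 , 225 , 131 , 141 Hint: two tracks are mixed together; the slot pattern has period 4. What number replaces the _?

The slot pattern repeats as AABB (period 4), so there are 2 interleaved tracks.
Stream A = 64, 81, 100, 121, ?, 169, 196, 225: consecutive squares n² from n = 8.
Stream B = 71, 81, 91, 101, 111, 121, 131, 141: linear: a_n = 61 + 10·n.
The gap is stream A's term 5; the rule gives 144.

144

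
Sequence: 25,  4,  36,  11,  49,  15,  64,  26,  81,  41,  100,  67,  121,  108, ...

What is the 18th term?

Split by position mod 2 into 2 tracks.
Stream A: 25, 36, 49, 64, 81, 100, 121 — the squares 5², 6², 7², ….
Stream B: 4, 11, 15, 26, 41, 67, 108 — a Fibonacci-like recurrence a_n = a_{n-1} + a_{n-2}.
The 18th slot belongs to stream B; its 9th term is 283.

283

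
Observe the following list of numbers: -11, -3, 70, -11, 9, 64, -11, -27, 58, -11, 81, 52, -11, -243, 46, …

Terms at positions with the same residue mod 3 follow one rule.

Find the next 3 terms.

The terms cycle through 3 interleaved subsequences.
Subsequence A: -11, -11, -11, -11, -11 — always -11.
Subsequence B: -3, 9, -27, 81, -243 — geometric, ×-3 each step.
Subsequence C: 70, 64, 58, 52, 46 — arithmetic with common difference −6.
The 16th slot belongs to subsequence A; its 6th term is -11.
Position 17 falls in subsequence B as its term 6, giving 729.
Position 18 falls in subsequence C as its term 6, giving 40.

-11, 729, 40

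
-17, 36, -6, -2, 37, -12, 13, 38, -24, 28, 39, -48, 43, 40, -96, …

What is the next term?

Split by position mod 3 into 3 tracks.
Track A: -17, -2, 13, 28, 43 — linear: a_n = -32 + 15·n.
Track B: 36, 37, 38, 39, 40 — adding 1 each time.
Track C: -6, -12, -24, -48, -96 — geometric with ratio 2.
Position 16 falls in track A as its term 6, giving 58.

58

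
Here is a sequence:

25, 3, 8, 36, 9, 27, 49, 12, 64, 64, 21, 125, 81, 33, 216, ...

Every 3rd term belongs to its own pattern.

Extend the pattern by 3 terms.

100, 54, 343

Split by position mod 3 into 3 tracks.
Subsequence A is 25, 36, 49, 64, 81, which is consecutive squares n² from n = 5.
Subsequence B is 3, 9, 12, 21, 33, which is a Fibonacci-like recurrence a_n = a_{n-1} + a_{n-2}.
Subsequence C is 8, 27, 64, 125, 216, which is consecutive cubes n³ from n = 2.
Term 16 comes from subsequence A (its 6th entry): 100.
The 17th slot belongs to subsequence B; its 6th term is 54.
The 18th slot belongs to subsequence C; its 6th term is 343.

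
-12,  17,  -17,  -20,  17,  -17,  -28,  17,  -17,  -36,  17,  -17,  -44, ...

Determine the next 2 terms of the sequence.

17, -17

The slot pattern repeats as ABB (period 3), so there are 2 interleaved tracks.
Stream A: -12, -20, -28, -36, -44. Linear: a_n = -4 − 8·n.
Stream B: 17, -17, 17, -17, 17, -17, 17, -17. Oscillating between 17 and -17.
The 14th slot belongs to stream B; its 9th term is 17.
Position 15 → stream B, term 10 = -17.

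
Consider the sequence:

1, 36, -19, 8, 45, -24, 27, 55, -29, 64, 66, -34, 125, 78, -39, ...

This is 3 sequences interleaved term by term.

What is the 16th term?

Taking every 3rd term gives 3 separate tracks.
Track A is 1, 8, 27, 64, 125, which is perfect cubes starting at 1³.
Track B is 36, 45, 55, 66, 78, which is the triangular numbers T_8, T_9, ….
Track C is -19, -24, -29, -34, -39, which is subtracting 5 each time.
Term 16 comes from track A (its 6th entry): 216.

216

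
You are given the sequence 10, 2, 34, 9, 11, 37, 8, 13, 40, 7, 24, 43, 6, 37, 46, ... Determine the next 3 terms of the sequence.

Split by position mod 3 into 3 tracks.
Track A: 10, 9, 8, 7, 6 — linear: a_n = 11 − n.
Track B: 2, 11, 13, 24, 37 — a Fibonacci-like recurrence a_n = a_{n-1} + a_{n-2}.
Track C: 34, 37, 40, 43, 46 — linear: a_n = 31 + 3·n.
Position 16 → track A, term 6 = 5.
Position 17 falls in track B as its term 6, giving 61.
The 18th slot belongs to track C; its 6th term is 49.

5, 61, 49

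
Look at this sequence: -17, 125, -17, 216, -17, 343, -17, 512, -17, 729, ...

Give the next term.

-17

The terms cycle through 2 interleaved subsequences.
Track A = -17, -17, -17, -17, -17: always -17.
Track B = 125, 216, 343, 512, 729: the cubes 5³, 6³, 7³, ….
Term 11 comes from track A (its 6th entry): -17.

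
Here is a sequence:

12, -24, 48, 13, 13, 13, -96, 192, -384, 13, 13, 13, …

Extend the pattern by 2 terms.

The slot pattern repeats as AAABBB (period 6), so there are 2 interleaved tracks.
Track A: 12, -24, 48, -96, 192, -384 — geometric with ratio -2.
Track B: 13, 13, 13, 13, 13, 13 — constant 13.
Position 13 falls in track A as its term 7, giving 768.
Term 14 comes from track A (its 8th entry): -1536.

768, -1536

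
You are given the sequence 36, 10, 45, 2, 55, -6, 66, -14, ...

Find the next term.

Split by position mod 2 into 2 tracks.
Track A is 36, 45, 55, 66, which is triangular numbers starting at T_8.
Track B is 10, 2, -6, -14, which is arithmetic with common difference −8.
Position 9 falls in track A as its term 5, giving 78.

78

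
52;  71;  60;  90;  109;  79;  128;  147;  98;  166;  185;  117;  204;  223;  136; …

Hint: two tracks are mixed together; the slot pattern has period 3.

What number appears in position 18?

The slot pattern repeats as AAB (period 3), so there are 2 interleaved tracks.
Stream A: 52, 71, 90, 109, 128, 147, 166, 185, 204, 223 (arithmetic with common difference +19).
Stream B: 60, 79, 98, 117, 136 (arithmetic with common difference +19).
The 18th slot belongs to stream B; its 6th term is 155.

155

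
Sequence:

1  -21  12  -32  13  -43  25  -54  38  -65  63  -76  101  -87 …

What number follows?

164

Positions 1, 3, 5, … form one subsequence and positions 2, 4, 6, … form another.
Stream A: 1, 12, 13, 25, 38, 63, 101 — Fibonacci-style (each term is the sum of the two before it).
Stream B: -21, -32, -43, -54, -65, -76, -87 — arithmetic, step −11.
Position 15 → stream A, term 8 = 164.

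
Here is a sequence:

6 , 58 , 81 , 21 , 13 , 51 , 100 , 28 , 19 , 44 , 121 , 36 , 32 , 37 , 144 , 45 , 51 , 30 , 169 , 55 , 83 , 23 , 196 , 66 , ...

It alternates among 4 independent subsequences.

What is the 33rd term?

Read the sequence 4 terms at a time; column i is its own pattern.
Subsequence A is 6, 13, 19, 32, 51, 83, which is a Fibonacci-like recurrence a_n = a_{n-1} + a_{n-2}.
Subsequence B is 58, 51, 44, 37, 30, 23, which is arithmetic, step −7.
Subsequence C is 81, 100, 121, 144, 169, 196, which is consecutive squares n² from n = 9.
Subsequence D is 21, 28, 36, 45, 55, 66, which is triangular numbers n(n+1)/2 for n = 6, 7, ….
The 33rd slot belongs to subsequence A; its 9th term is 351.

351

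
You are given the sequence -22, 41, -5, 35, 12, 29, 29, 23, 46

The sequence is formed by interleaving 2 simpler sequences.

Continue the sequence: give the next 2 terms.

17, 63

Positions 1, 3, 5, … form one subsequence and positions 2, 4, 6, … form another.
Track A is -22, -5, 12, 29, 46, which is arithmetic with common difference +17.
Track B is 41, 35, 29, 23, which is linear: a_n = 47 − 6·n.
Position 10 falls in track B as its term 5, giving 17.
Position 11 → track A, term 6 = 63.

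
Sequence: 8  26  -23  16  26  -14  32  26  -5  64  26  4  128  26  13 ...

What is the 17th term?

Split by position mod 3: positions 1, 4, 7, … form one track, and each other residue class forms its own.
Track A = 8, 16, 32, 64, 128: successive powers of 2.
Track B = 26, 26, 26, 26, 26: the constant sequence 26.
Track C = -23, -14, -5, 4, 13: arithmetic, step +9.
Position 17 → track B, term 6 = 26.

26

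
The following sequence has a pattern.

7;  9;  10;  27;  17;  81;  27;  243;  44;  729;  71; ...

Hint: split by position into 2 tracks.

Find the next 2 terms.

The terms cycle through 2 interleaved subsequences.
Track A: 7, 10, 17, 27, 44, 71 (each term equals the sum of the previous two).
Track B: 9, 27, 81, 243, 729 (geometric with ratio 3).
Term 12 comes from track B (its 6th entry): 2187.
Position 13 → track A, term 7 = 115.

2187, 115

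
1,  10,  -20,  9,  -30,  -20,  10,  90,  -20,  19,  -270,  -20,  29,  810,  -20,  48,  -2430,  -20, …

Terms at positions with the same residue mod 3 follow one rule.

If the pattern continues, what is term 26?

65610

Read the sequence 3 terms at a time; column i is its own pattern.
Stream A is 1, 9, 10, 19, 29, 48, which is Fibonacci-style (each term is the sum of the two before it).
Stream B is 10, -30, 90, -270, 810, -2430, which is multiplying by -3 each time.
Stream C is -20, -20, -20, -20, -20, -20, which is constant -20.
The 26th slot belongs to stream B; its 9th term is 65610.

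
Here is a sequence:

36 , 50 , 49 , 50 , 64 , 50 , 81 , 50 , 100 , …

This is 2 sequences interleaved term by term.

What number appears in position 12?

Taking every 2nd term gives 2 separate tracks.
Subsequence A is 36, 49, 64, 81, 100, which is consecutive squares n² from n = 6.
Subsequence B is 50, 50, 50, 50, which is always 50.
Position 12 falls in subsequence B as its term 6, giving 50.

50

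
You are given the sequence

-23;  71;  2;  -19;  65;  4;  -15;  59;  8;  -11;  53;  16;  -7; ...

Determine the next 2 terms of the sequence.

Split by position mod 3: positions 1, 4, 7, … form one track, and each other residue class forms its own.
Stream A: -23, -19, -15, -11, -7 — adding 4 each time.
Stream B: 71, 65, 59, 53 — subtracting 6 each time.
Stream C: 2, 4, 8, 16 — powers 2^1, 2^2, 2^3, ….
Position 14 → stream B, term 5 = 47.
Position 15 → stream C, term 5 = 32.

47, 32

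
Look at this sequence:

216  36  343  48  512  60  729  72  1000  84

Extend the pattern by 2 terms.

1331, 96

Odd-indexed and even-indexed terms follow separate rules.
Subsequence A: 216, 343, 512, 729, 1000. Perfect cubes starting at 6³.
Subsequence B: 36, 48, 60, 72, 84. Arithmetic, step +12.
The 11th slot belongs to subsequence A; its 6th term is 1331.
Position 12 falls in subsequence B as its term 6, giving 96.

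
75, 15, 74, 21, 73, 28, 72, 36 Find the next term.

71

Split by position mod 2 into 2 tracks.
Track A = 75, 74, 73, 72: linear: a_n = 76 − n.
Track B = 15, 21, 28, 36: triangular numbers starting at T_5.
Position 9 falls in track A as its term 5, giving 71.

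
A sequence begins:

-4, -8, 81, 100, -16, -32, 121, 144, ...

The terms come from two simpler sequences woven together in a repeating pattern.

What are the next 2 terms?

Reading positions in blocks of 4 reveals the pattern AABB — 2 tracks woven together.
Track A is -4, -8, -16, -32, which is multiplying by 2 each time.
Track B is 81, 100, 121, 144, which is consecutive squares n² from n = 9.
The 9th slot belongs to track A; its 5th term is -64.
Position 10 → track A, term 6 = -128.

-64, -128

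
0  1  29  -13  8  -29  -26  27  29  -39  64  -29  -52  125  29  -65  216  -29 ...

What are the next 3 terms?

The terms cycle through 3 interleaved subsequences.
Subsequence A = 0, -13, -26, -39, -52, -65: arithmetic with common difference −13.
Subsequence B = 1, 8, 27, 64, 125, 216: the cubes 1³, 2³, 3³, ….
Subsequence C = 29, -29, 29, -29, 29, -29: oscillating between 29 and -29.
Position 19 → subsequence A, term 7 = -78.
Term 20 comes from subsequence B (its 7th entry): 343.
Position 21 → subsequence C, term 7 = 29.

-78, 343, 29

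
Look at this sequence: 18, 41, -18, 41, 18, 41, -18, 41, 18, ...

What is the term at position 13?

18

Taking every 2nd term gives 2 separate tracks.
Subsequence A: 18, -18, 18, -18, 18. Oscillating between 18 and -18.
Subsequence B: 41, 41, 41, 41. The constant sequence 41.
Position 13 → subsequence A, term 7 = 18.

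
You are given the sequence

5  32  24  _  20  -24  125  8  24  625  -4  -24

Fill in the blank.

Split by position mod 3: positions 1, 4, 7, … form one track, and each other residue class forms its own.
Track A: 5, ?, 125, 625 (powers of 5).
Track B: 32, 20, 8, -4 (subtracting 12 each time).
Track C: 24, -24, 24, -24 (the oscillation 24·(−1)^(n+1)).
Track A's pattern makes the blank 25.

25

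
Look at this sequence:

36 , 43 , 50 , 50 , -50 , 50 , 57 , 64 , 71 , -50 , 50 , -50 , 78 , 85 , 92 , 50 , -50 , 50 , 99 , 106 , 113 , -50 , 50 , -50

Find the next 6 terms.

120, 127, 134, 50, -50, 50

The slot pattern repeats as AAABBB (period 6), so there are 2 interleaved tracks.
Track A is 36, 43, 50, 57, 64, 71, 78, 85, 92, 99, 106, 113, which is adding 7 each time.
Track B is 50, -50, 50, -50, 50, -50, 50, -50, 50, -50, 50, -50, which is the oscillation 50·(−1)^(n+1).
Position 25 falls in track A as its term 13, giving 120.
Position 26 → track A, term 14 = 127.
Position 27 falls in track A as its term 15, giving 134.
Position 28 → track B, term 13 = 50.
The 29th slot belongs to track B; its 14th term is -50.
The 30th slot belongs to track B; its 15th term is 50.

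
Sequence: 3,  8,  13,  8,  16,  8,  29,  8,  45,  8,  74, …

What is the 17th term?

312

Split by position mod 2 into 2 tracks.
Stream A is 3, 13, 16, 29, 45, 74, which is a Fibonacci-like recurrence a_n = a_{n-1} + a_{n-2}.
Stream B is 8, 8, 8, 8, 8, which is always 8.
Position 17 → stream A, term 9 = 312.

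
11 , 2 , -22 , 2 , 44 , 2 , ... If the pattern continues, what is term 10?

The terms cycle through 2 interleaved subsequences.
Track A: 11, -22, 44 (multiplying by -2 each time).
Track B: 2, 2, 2 (the constant sequence 2).
Term 10 comes from track B (its 5th entry): 2.

2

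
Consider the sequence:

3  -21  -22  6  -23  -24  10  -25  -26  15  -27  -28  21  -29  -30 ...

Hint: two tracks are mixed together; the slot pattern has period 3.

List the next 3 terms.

28, -31, -32

Reading positions in blocks of 3 reveals the pattern ABB — 2 tracks woven together.
Track A: 3, 6, 10, 15, 21 — triangular numbers starting at T_2.
Track B: -21, -22, -23, -24, -25, -26, -27, -28, -29, -30 — arithmetic, step −1.
Term 16 comes from track A (its 6th entry): 28.
Term 17 comes from track B (its 11th entry): -31.
Term 18 comes from track B (its 12th entry): -32.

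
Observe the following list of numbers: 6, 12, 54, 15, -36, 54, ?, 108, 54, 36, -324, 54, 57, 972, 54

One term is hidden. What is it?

Taking every 3rd term gives 3 separate tracks.
Track A: 6, 15, ?, 36, 57. Each term equals the sum of the previous two.
Track B: 12, -36, 108, -324, 972. A geometric progression (common ratio -3).
Track C: 54, 54, 54, 54, 54. Always 54.
So the missing entry in track A is 21.

21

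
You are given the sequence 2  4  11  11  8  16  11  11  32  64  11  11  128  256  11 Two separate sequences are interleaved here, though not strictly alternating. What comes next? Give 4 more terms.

The slot pattern repeats as AABB (period 4), so there are 2 interleaved tracks.
Track A: 2, 4, 8, 16, 32, 64, 128, 256 (a geometric progression (common ratio 2)).
Track B: 11, 11, 11, 11, 11, 11, 11 (always 11).
Term 16 comes from track B (its 8th entry): 11.
The 17th slot belongs to track A; its 9th term is 512.
Position 18 falls in track A as its term 10, giving 1024.
Term 19 comes from track B (its 9th entry): 11.

11, 512, 1024, 11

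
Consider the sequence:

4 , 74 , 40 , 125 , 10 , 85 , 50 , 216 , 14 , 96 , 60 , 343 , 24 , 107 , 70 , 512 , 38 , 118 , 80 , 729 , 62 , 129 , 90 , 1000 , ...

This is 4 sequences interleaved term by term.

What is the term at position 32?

1728

The terms cycle through 4 interleaved subsequences.
Track A is 4, 10, 14, 24, 38, 62, which is each term equals the sum of the previous two.
Track B is 74, 85, 96, 107, 118, 129, which is adding 11 each time.
Track C is 40, 50, 60, 70, 80, 90, which is adding 10 each time.
Track D is 125, 216, 343, 512, 729, 1000, which is consecutive cubes n³ from n = 5.
The 32nd slot belongs to track D; its 8th term is 1728.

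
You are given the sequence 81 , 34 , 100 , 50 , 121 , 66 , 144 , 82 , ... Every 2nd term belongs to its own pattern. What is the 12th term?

Taking every 2nd term gives 2 separate tracks.
Track A: 81, 100, 121, 144. Perfect squares starting at 9².
Track B: 34, 50, 66, 82. Linear: a_n = 18 + 16·n.
The 12th slot belongs to track B; its 6th term is 114.

114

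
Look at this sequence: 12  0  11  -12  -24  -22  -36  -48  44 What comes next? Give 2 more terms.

The slot pattern repeats as AAB (period 3), so there are 2 interleaved tracks.
Stream A: 12, 0, -12, -24, -36, -48. Arithmetic with common difference −12.
Stream B: 11, -22, 44. Multiplying by -2 each time.
Term 10 comes from stream A (its 7th entry): -60.
Position 11 falls in stream A as its term 8, giving -72.

-60, -72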